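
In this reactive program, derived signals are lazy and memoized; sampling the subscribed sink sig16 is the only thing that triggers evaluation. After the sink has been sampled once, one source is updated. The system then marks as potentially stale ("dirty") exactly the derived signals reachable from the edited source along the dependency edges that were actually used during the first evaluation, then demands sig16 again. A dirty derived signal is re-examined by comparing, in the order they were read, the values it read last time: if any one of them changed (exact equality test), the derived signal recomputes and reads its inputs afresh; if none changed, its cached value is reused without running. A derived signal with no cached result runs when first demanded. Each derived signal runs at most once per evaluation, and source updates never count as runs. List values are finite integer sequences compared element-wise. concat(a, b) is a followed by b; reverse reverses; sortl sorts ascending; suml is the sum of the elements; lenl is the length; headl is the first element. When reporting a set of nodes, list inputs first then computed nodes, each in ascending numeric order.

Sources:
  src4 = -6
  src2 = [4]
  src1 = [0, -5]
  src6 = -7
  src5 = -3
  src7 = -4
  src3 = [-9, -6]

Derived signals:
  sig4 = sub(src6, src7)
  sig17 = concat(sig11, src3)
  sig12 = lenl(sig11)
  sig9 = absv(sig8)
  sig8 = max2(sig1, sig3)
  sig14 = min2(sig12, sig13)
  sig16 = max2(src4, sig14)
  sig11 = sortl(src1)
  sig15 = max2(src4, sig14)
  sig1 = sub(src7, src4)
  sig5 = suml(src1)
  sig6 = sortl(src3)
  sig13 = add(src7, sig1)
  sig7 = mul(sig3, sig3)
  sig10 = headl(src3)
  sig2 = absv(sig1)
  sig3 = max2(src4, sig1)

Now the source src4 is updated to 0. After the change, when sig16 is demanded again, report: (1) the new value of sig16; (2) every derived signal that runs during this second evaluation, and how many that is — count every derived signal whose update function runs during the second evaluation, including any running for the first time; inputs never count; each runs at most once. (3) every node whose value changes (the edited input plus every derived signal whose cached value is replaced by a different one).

First demand of the output computes:
  sig1 = sub(-4, -6) = 2
  sig11 = sortl([0, -5]) = [-5, 0]
  sig12 = lenl([-5, 0]) = 2
  sig13 = add(-4, 2) = -2
  sig14 = min2(2, -2) = -2
  sig16 = max2(-6, -2) = -2

After the edit, cleaning proceeds:
  sig1: a read changed (src4 -6->0) — executes, giving -4.
  sig13: a read changed (sig1 2->-4) — executes, giving -8.
  sig14: a read changed (sig13 -2->-8) — executes, giving -8.
  sig16: a read changed (src4 -6->0; sig14 -2->-8) — executes, giving 0.

Demanding sig16 again yields 0.
4 derived signals run: sig1, sig13, sig14, sig16.
The nodes whose values change: src4, sig1, sig13, sig14, sig16.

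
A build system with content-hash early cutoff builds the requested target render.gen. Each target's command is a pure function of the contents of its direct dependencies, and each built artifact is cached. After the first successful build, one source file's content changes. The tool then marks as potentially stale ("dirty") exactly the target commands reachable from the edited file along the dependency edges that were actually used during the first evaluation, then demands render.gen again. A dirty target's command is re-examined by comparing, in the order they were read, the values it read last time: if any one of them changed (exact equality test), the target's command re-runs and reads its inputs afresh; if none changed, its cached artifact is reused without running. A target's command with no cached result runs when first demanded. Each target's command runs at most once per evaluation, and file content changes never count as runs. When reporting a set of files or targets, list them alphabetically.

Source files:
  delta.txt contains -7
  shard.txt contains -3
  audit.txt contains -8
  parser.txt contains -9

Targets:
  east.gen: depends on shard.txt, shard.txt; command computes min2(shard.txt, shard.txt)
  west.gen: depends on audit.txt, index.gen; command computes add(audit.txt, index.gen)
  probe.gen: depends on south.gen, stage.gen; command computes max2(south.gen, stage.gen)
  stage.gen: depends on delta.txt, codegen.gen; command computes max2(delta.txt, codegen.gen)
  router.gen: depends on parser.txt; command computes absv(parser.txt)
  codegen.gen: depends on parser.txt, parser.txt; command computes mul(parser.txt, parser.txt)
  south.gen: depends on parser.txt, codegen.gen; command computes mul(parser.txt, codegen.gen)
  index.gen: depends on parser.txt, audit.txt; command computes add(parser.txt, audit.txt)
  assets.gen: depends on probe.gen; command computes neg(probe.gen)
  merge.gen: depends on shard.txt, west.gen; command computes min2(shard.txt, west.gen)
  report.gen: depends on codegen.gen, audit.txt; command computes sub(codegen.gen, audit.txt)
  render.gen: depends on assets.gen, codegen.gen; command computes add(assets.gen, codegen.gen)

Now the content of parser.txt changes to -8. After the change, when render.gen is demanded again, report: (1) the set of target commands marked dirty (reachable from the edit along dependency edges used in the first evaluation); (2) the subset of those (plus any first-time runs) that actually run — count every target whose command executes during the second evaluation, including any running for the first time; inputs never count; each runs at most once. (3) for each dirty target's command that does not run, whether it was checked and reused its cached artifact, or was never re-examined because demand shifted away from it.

Marked dirty: assets.gen, codegen.gen, probe.gen, render.gen, south.gen, stage.gen.
Target commands that run: assets.gen, codegen.gen, probe.gen, render.gen, south.gen, stage.gen — 6 in total.
Every dirty target's command ran.

First evaluation (everything demanded from the output):
  codegen.gen = mul(-9, -9) = 81
  south.gen = mul(-9, 81) = -729
  stage.gen = max2(-7, 81) = 81
  probe.gen = max2(-729, 81) = 81
  assets.gen = neg(81) = -81
  render.gen = add(-81, 81) = 0

Propagation after the edit:
  codegen.gen: runs — parser.txt -9->-8; parser.txt -9->-8; result 64.
  south.gen: runs — parser.txt -9->-8; codegen.gen 81->64; result -512.
  stage.gen: runs — codegen.gen 81->64; result 64.
  probe.gen: runs — south.gen -729->-512; stage.gen 81->64; result 64.
  assets.gen: runs — probe.gen 81->64; result -64.
  render.gen: runs — assets.gen -81->-64; codegen.gen 81->64; result 0 (same value as before).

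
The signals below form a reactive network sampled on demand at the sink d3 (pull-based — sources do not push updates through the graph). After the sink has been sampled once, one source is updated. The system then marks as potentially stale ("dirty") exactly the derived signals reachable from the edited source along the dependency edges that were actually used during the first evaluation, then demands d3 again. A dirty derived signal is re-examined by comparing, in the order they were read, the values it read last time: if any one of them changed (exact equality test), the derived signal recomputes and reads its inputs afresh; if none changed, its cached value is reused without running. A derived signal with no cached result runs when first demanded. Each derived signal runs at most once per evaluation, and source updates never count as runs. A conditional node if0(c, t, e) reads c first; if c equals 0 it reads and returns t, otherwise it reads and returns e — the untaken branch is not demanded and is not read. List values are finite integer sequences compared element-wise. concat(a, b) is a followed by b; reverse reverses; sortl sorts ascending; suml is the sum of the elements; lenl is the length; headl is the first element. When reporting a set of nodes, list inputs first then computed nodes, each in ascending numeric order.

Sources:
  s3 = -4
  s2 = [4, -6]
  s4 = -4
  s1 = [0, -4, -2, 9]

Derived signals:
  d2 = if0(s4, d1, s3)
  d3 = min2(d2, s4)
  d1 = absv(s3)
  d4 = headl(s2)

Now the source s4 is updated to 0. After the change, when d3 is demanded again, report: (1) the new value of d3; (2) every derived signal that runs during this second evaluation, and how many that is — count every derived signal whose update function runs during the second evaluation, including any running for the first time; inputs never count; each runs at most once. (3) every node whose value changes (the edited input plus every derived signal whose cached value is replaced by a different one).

d3 now evaluates to 0.
Run set: d1, d2, d3 (3 run).
Changed values: s4, d2, d3.
The important point: the flipped condition pulls in fresh nodes; d1 runs for the first time.

Initial pass — values computed on the first demand:
  d2 = if0(s4=-4 -> else branch s3) = -4
  d3 = min2(-4, -4) = -4

Second demand — change propagation:
  d1: newly demanded (no cache) — executes and yields 4.
  d2: re-runs because s4 -4->0; new result 4.
  d3: re-runs because d2 -4->4; s4 -4->0; new result 0.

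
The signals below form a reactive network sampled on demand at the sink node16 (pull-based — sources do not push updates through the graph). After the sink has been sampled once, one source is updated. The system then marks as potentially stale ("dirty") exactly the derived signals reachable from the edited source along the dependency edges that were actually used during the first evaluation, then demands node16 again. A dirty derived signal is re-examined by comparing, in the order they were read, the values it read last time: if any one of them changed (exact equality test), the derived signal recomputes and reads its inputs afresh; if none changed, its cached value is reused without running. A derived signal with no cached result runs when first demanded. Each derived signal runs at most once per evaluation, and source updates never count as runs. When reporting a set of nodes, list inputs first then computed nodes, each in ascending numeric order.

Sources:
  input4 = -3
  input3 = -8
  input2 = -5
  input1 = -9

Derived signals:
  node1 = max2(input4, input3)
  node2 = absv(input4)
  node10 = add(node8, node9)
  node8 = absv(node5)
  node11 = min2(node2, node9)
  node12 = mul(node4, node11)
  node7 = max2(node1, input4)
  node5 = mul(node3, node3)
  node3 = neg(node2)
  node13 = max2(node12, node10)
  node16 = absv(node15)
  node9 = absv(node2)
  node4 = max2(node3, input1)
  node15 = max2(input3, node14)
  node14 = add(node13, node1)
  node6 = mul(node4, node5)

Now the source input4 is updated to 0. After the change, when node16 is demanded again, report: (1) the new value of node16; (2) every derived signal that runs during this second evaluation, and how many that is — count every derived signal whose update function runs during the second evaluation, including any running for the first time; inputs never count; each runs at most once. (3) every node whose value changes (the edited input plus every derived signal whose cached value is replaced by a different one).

Initial pass — values computed on the first demand:
  node1 = max2(-3, -8) = -3
  node2 = absv(-3) = 3
  node3 = neg(3) = -3
  node4 = max2(-3, -9) = -3
  node5 = mul(-3, -3) = 9
  node8 = absv(9) = 9
  node9 = absv(3) = 3
  node10 = add(9, 3) = 12
  node11 = min2(3, 3) = 3
  node12 = mul(-3, 3) = -9
  node13 = max2(-9, 12) = 12
  node14 = add(12, -3) = 9
  node15 = max2(-8, 9) = 9
  node16 = absv(9) = 9

Second demand — change propagation:
  node1: re-runs because input4 -3->0; new result 0.
  node2: re-runs because input4 -3->0; new result 0.
  node3: re-runs because node2 3->0; new result 0.
  node4: re-runs because node3 -3->0; new result 0.
  node5: re-runs because node3 -3->0; node3 -3->0; new result 0.
  node8: re-runs because node5 9->0; new result 0.
  node9: re-runs because node2 3->0; new result 0.
  node10: re-runs because node8 9->0; node9 3->0; new result 0.
  node11: re-runs because node2 3->0; node9 3->0; new result 0.
  node12: re-runs because node4 -3->0; node11 3->0; new result 0.
  node13: re-runs because node12 -9->0; node10 12->0; new result 0.
  node14: re-runs because node13 12->0; node1 -3->0; new result 0.
  node15: re-runs because node14 9->0; new result 0.
  node16: re-runs because node15 9->0; new result 0.

node16 now evaluates to 0.
Run set: node1, node2, node3, node4, node5, node8, node9, node10, node11, node12, node13, node14, node15, node16 (14 run).
Changed values: input4, node1, node2, node3, node4, node5, node8, node9, node10, node11, node12, node13, node14, node15, node16.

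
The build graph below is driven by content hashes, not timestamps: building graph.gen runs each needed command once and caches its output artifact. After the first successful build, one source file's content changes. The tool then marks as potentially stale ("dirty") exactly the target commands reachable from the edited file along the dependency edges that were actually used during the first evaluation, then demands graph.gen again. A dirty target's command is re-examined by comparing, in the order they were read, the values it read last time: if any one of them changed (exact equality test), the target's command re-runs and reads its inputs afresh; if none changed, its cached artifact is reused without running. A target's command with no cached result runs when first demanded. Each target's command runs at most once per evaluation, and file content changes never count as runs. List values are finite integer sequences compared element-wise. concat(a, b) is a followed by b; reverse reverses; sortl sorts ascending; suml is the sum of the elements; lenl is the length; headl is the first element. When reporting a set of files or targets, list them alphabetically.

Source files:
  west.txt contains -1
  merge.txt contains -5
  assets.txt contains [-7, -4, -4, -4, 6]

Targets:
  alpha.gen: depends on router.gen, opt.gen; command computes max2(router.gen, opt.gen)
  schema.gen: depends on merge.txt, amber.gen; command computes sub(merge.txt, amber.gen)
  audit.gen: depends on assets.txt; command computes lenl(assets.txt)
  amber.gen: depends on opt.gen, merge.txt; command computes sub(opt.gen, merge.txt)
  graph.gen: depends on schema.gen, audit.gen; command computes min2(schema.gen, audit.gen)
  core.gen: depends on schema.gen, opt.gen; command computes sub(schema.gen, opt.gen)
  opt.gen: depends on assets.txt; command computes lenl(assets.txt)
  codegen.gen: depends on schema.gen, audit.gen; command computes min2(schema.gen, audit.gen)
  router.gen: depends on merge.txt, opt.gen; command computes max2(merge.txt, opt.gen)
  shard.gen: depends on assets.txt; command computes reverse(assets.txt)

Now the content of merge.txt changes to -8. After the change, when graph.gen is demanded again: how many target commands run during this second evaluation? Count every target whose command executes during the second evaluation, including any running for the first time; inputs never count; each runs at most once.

Initial pass — values computed on the first demand:
  audit.gen = lenl([-7, -4, -4, -4, 6]) = 5
  opt.gen = lenl([-7, -4, -4, -4, 6]) = 5
  amber.gen = sub(5, -5) = 10
  schema.gen = sub(-5, 10) = -15
  graph.gen = min2(-15, 5) = -15

Second demand — change propagation:
  amber.gen: re-runs because merge.txt -5->-8; new result 13.
  schema.gen: re-runs because merge.txt -5->-8; amber.gen 10->13; new result -21.
  graph.gen: re-runs because schema.gen -15->-21; new result -21.

Run set: amber.gen, graph.gen, schema.gen (3 run).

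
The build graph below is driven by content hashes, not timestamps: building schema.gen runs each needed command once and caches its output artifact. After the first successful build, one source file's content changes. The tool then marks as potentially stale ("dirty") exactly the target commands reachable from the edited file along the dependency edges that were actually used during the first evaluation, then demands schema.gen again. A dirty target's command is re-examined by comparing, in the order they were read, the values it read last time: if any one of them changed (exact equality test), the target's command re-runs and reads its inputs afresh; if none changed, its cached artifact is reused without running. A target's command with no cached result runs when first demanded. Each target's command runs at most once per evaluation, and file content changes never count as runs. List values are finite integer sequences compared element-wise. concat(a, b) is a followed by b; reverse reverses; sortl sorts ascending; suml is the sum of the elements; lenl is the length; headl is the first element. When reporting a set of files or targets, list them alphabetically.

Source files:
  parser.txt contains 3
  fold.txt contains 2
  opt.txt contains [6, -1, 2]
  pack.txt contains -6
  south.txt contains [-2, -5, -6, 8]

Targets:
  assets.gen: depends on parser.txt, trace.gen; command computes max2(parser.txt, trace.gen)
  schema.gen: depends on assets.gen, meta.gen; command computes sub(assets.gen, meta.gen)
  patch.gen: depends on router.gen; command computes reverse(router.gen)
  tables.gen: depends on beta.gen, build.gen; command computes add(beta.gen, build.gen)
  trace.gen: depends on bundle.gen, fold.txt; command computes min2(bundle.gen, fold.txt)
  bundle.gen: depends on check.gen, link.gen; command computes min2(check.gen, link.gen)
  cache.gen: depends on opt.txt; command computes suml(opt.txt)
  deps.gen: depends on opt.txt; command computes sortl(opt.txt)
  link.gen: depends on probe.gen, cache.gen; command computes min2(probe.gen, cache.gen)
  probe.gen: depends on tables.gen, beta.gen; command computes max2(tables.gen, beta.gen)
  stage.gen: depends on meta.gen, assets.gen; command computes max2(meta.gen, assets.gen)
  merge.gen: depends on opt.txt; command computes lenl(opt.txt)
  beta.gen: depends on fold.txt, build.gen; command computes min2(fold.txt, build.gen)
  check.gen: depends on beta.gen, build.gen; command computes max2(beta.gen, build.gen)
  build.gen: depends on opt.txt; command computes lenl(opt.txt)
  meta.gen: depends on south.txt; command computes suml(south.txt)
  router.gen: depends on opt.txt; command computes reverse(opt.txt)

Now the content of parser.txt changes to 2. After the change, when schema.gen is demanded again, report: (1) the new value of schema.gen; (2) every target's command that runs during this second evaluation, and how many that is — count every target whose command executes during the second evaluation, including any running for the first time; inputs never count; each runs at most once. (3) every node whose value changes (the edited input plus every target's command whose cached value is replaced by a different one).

Initial pass — values computed on the first demand:
  build.gen = lenl([6, -1, 2]) = 3
  beta.gen = min2(2, 3) = 2
  cache.gen = suml([6, -1, 2]) = 7
  check.gen = max2(2, 3) = 3
  meta.gen = suml([-2, -5, -6, 8]) = -5
  tables.gen = add(2, 3) = 5
  probe.gen = max2(5, 2) = 5
  link.gen = min2(5, 7) = 5
  bundle.gen = min2(3, 5) = 3
  trace.gen = min2(3, 2) = 2
  assets.gen = max2(3, 2) = 3
  schema.gen = sub(3, -5) = 8

Second demand — change propagation:
  assets.gen: re-runs because parser.txt 3->2; new result 2.
  schema.gen: re-runs because assets.gen 3->2; new result 7.

schema.gen now evaluates to 7.
Run set: assets.gen, schema.gen (2 run).
Changed values: assets.gen, parser.txt, schema.gen.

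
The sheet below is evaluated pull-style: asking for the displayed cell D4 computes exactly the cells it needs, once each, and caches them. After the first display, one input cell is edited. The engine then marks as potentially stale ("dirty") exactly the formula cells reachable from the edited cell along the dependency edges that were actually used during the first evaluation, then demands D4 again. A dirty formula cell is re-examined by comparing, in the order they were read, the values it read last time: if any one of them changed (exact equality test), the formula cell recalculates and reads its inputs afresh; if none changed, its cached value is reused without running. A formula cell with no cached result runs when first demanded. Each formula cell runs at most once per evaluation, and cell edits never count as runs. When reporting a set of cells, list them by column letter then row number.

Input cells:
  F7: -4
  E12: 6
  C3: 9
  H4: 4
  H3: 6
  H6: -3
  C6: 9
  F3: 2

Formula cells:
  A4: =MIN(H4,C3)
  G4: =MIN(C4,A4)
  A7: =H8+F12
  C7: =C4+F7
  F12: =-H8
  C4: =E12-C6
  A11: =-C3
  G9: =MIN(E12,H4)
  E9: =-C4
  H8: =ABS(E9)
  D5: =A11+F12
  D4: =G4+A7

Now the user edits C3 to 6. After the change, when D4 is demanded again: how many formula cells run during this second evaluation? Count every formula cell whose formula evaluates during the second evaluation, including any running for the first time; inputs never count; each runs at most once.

First demand of the output computes:
  A4 = MIN(4, 9) = 4
  C4 = 6 - 9 = -3
  E9 = -(-3) = 3
  G4 = MIN(-3, 4) = -3
  H8 = ABS(3) = 3
  F12 = -(3) = -3
  A7 = 3 + -3 = 0
  D4 = -3 + 0 = -3

After the edit, cleaning proceeds:
  A4: a read changed (C3 9->6) — executes, giving 4 — identical to its old value.
  G4: dirty, but its reads are unchanged (C4 unchanged, A4 unchanged); cached -3 stands.
  D4: dirty, but its reads are unchanged (G4 unchanged, A7 unchanged); cached -3 stands.

Note the absorption at A4: it re-runs yet its value is the same, leaving the output's value untouched.

1 formula cells run: A4.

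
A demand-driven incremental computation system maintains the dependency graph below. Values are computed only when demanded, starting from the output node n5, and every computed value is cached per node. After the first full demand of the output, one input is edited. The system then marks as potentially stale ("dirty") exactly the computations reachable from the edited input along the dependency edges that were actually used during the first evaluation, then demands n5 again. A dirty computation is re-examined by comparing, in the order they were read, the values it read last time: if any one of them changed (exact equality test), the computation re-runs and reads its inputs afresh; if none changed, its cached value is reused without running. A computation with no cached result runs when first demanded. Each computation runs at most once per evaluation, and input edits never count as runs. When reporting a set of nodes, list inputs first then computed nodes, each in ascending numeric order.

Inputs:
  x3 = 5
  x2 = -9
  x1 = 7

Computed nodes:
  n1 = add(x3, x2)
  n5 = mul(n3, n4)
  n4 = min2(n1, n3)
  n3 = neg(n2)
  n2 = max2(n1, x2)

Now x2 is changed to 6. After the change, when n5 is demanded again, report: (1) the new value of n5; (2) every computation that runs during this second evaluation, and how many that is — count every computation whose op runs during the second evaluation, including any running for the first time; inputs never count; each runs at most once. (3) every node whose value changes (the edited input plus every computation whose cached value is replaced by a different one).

First evaluation (everything demanded from the output):
  n1 = add(5, -9) = -4
  n2 = max2(-4, -9) = -4
  n3 = neg(-4) = 4
  n4 = min2(-4, 4) = -4
  n5 = mul(4, -4) = -16

Propagation after the edit:
  n1: runs — x2 -9->6; result 11.
  n2: runs — n1 -4->11; x2 -9->6; result 11.
  n3: runs — n2 -4->11; result -11.
  n4: runs — n1 -4->11; n3 4->-11; result -11.
  n5: runs — n3 4->-11; n4 -4->-11; result 121.

New value of n5: 121.
Computations that run: n1, n2, n3, n4, n5 — 5 in total.
Values that change: x2, n1, n2, n3, n4, n5.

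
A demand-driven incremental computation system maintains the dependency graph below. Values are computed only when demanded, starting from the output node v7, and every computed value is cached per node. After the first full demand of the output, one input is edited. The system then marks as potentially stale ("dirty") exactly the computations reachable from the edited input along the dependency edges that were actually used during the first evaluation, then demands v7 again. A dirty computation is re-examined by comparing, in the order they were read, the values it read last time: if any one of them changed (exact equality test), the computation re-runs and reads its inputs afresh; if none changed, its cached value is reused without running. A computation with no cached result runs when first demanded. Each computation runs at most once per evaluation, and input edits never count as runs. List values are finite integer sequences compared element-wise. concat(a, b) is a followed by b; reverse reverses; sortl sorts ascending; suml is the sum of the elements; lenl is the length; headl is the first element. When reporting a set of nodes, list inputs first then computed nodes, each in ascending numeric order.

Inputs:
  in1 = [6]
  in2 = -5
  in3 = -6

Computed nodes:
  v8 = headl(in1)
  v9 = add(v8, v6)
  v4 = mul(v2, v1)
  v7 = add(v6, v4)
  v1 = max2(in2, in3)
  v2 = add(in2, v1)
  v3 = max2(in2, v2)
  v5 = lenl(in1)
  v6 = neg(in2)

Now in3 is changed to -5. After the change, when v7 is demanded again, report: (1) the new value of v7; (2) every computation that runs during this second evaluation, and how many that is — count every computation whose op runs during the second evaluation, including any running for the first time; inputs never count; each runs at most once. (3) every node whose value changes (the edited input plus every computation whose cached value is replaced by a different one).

First evaluation (everything demanded from the output):
  v1 = max2(-5, -6) = -5
  v2 = add(-5, -5) = -10
  v4 = mul(-10, -5) = 50
  v6 = neg(-5) = 5
  v7 = add(5, 50) = 55

Propagation after the edit:
  v1: runs — in3 -6->-5; result -5 (same value as before).
  v2: checked — values it read are unchanged (in2 unchanged, v1 unchanged); reused cached -10 without running.
  v4: checked — values it read are unchanged (v2 unchanged, v1 unchanged); reused cached 50 without running.
  v7: checked — values it read are unchanged (v6 unchanged, v4 unchanged); reused cached 55 without running.

Key observation: the change is absorbed at v1 — it re-runs but produces the same value, and the output's value is unchanged.

New value of v7: 55.
Computations that run: v1 — 1 in total.
Values that change: in3.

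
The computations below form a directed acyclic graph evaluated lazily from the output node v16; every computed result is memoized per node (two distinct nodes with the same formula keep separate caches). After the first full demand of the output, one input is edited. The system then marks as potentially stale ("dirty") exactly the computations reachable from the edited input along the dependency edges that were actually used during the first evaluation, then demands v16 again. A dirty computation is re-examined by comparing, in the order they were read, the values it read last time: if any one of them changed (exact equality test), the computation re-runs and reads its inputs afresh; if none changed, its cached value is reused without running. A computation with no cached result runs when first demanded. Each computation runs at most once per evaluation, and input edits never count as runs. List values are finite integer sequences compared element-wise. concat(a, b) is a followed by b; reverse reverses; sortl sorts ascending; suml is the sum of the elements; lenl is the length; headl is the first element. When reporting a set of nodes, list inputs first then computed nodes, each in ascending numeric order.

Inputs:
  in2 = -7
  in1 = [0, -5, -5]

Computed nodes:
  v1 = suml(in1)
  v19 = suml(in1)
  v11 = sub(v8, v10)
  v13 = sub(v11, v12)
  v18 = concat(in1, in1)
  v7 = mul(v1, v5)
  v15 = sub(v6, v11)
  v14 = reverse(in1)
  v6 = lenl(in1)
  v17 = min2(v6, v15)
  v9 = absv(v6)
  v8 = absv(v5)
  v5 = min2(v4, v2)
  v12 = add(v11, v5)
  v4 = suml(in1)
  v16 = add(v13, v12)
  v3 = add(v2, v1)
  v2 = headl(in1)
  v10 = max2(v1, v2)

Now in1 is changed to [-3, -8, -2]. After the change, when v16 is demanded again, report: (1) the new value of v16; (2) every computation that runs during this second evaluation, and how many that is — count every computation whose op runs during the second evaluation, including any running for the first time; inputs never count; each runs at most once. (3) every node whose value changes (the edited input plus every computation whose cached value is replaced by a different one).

Demanding v16 again yields 16.
10 computations run: v1, v2, v4, v5, v8, v10, v11, v12, v13, v16.
The nodes whose values change: in1, v1, v2, v4, v5, v8, v10, v11, v12, v13, v16.

First demand of the output computes:
  v1 = suml([0, -5, -5]) = -10
  v2 = headl([0, -5, -5]) = 0
  v4 = suml([0, -5, -5]) = -10
  v5 = min2(-10, 0) = -10
  v8 = absv(-10) = 10
  v10 = max2(-10, 0) = 0
  v11 = sub(10, 0) = 10
  v12 = add(10, -10) = 0
  v13 = sub(10, 0) = 10
  v16 = add(10, 0) = 10

After the edit, cleaning proceeds:
  v1: a read changed (in1 [0, -5, -5]->[-3, -8, -2]) — executes, giving -13.
  v2: a read changed (in1 [0, -5, -5]->[-3, -8, -2]) — executes, giving -3.
  v4: a read changed (in1 [0, -5, -5]->[-3, -8, -2]) — executes, giving -13.
  v5: a read changed (v4 -10->-13; v2 0->-3) — executes, giving -13.
  v8: a read changed (v5 -10->-13) — executes, giving 13.
  v10: a read changed (v1 -10->-13; v2 0->-3) — executes, giving -3.
  v11: a read changed (v8 10->13; v10 0->-3) — executes, giving 16.
  v12: a read changed (v11 10->16; v5 -10->-13) — executes, giving 3.
  v13: a read changed (v11 10->16; v12 0->3) — executes, giving 13.
  v16: a read changed (v13 10->13; v12 0->3) — executes, giving 16.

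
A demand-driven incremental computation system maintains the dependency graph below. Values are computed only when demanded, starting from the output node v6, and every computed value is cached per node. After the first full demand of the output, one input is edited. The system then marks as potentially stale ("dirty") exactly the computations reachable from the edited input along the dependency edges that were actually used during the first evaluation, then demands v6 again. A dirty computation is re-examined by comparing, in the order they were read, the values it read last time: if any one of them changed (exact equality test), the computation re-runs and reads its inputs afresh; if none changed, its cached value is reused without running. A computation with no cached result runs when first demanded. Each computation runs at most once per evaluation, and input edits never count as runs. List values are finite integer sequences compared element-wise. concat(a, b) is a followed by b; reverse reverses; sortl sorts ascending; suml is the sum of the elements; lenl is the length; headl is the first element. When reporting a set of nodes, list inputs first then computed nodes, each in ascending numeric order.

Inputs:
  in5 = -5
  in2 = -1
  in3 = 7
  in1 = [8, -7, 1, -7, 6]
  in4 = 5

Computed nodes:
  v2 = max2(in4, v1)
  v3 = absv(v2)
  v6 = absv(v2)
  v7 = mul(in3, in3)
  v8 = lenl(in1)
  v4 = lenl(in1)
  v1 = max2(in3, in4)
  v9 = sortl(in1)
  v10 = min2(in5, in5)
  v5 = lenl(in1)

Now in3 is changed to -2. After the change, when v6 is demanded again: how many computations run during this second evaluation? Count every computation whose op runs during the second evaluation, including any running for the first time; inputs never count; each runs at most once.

First evaluation (everything demanded from the output):
  v1 = max2(7, 5) = 7
  v2 = max2(5, 7) = 7
  v6 = absv(7) = 7

Propagation after the edit:
  v1: runs — in3 7->-2; result 5.
  v2: runs — v1 7->5; result 5.
  v6: runs — v2 7->5; result 5.

Computations that run: v1, v2, v6 — 3 in total.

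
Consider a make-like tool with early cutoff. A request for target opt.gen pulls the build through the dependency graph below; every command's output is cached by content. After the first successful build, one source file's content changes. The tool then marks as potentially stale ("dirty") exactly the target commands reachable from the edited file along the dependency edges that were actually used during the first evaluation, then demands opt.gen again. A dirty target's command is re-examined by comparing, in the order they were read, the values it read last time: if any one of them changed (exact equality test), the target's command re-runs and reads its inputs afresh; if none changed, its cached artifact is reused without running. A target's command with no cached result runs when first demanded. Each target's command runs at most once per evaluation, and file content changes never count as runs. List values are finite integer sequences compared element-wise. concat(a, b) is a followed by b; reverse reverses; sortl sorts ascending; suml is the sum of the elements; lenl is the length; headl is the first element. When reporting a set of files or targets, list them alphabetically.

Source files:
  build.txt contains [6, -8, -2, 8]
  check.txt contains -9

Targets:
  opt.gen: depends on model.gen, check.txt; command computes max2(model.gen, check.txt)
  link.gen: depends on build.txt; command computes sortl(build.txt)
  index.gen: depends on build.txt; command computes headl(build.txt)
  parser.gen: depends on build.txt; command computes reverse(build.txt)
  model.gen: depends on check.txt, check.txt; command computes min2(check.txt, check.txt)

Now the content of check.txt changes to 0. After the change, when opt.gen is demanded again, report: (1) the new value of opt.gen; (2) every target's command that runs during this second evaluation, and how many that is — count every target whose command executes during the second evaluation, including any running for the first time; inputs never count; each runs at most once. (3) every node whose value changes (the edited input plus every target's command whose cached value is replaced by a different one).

First demand of the output computes:
  model.gen = min2(-9, -9) = -9
  opt.gen = max2(-9, -9) = -9

After the edit, cleaning proceeds:
  model.gen: a read changed (check.txt -9->0; check.txt -9->0) — executes, giving 0.
  opt.gen: a read changed (model.gen -9->0; check.txt -9->0) — executes, giving 0.

Demanding opt.gen again yields 0.
2 target commands run: model.gen, opt.gen.
The nodes whose values change: check.txt, model.gen, opt.gen.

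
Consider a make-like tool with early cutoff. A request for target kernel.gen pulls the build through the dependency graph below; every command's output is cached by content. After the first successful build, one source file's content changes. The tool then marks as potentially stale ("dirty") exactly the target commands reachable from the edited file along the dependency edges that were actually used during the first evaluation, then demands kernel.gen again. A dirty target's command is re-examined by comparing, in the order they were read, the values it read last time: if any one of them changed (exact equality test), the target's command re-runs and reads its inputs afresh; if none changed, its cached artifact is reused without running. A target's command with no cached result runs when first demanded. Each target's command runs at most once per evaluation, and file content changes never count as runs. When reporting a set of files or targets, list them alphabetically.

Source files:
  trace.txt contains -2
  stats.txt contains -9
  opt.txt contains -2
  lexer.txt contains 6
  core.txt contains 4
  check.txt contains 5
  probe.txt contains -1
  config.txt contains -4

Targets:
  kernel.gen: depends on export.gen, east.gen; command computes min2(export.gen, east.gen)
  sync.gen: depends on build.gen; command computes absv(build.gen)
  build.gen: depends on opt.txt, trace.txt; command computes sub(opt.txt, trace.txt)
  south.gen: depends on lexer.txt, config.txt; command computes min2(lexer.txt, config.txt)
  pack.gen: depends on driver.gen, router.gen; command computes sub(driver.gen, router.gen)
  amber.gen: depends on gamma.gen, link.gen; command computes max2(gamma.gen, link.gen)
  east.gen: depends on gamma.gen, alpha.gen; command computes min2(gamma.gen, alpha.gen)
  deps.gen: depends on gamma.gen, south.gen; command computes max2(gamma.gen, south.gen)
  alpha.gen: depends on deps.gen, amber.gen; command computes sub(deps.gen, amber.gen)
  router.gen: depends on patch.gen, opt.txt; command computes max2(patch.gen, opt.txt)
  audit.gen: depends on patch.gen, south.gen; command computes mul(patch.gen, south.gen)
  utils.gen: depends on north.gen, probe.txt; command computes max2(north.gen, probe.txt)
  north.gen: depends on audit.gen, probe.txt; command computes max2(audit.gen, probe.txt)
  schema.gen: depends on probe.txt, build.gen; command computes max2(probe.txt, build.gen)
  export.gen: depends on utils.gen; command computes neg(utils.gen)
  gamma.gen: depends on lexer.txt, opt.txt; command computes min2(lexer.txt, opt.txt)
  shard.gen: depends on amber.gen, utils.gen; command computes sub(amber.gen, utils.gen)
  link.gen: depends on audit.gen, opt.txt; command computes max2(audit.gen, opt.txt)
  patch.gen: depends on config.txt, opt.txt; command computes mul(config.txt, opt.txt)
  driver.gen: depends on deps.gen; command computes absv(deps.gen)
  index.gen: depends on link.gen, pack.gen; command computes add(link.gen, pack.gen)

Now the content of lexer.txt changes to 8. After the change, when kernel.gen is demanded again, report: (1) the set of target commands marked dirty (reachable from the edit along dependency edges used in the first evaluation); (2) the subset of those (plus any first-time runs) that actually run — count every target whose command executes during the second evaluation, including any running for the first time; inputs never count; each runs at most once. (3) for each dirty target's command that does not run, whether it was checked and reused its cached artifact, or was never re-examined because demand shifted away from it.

First demand of the output computes:
  gamma.gen = min2(6, -2) = -2
  patch.gen = mul(-4, -2) = 8
  south.gen = min2(6, -4) = -4
  audit.gen = mul(8, -4) = -32
  deps.gen = max2(-2, -4) = -2
  link.gen = max2(-32, -2) = -2
  amber.gen = max2(-2, -2) = -2
  alpha.gen = sub(-2, -2) = 0
  east.gen = min2(-2, 0) = -2
  north.gen = max2(-32, -1) = -1
  utils.gen = max2(-1, -1) = -1
  export.gen = neg(-1) = 1
  kernel.gen = min2(1, -2) = -2

After the edit, cleaning proceeds:
  gamma.gen: a read changed (lexer.txt 6->8) — executes, giving -2 — identical to its old value.
  south.gen: a read changed (lexer.txt 6->8) — executes, giving -4 — identical to its old value.
  audit.gen: dirty, but its reads are unchanged (patch.gen unchanged, south.gen unchanged); cached -32 stands.
  deps.gen: dirty, but its reads are unchanged (gamma.gen unchanged, south.gen unchanged); cached -2 stands.
  link.gen: dirty, but its reads are unchanged (audit.gen unchanged, opt.txt unchanged); cached -2 stands.
  amber.gen: dirty, but its reads are unchanged (gamma.gen unchanged, link.gen unchanged); cached -2 stands.
  alpha.gen: dirty, but its reads are unchanged (deps.gen unchanged, amber.gen unchanged); cached 0 stands.
  east.gen: dirty, but its reads are unchanged (gamma.gen unchanged, alpha.gen unchanged); cached -2 stands.
  north.gen: dirty, but its reads are unchanged (audit.gen unchanged, probe.txt unchanged); cached -1 stands.
  utils.gen: dirty, but its reads are unchanged (north.gen unchanged, probe.txt unchanged); cached -1 stands.
  export.gen: dirty, but its reads are unchanged (utils.gen unchanged); cached 1 stands.
  kernel.gen: dirty, but its reads are unchanged (export.gen unchanged, east.gen unchanged); cached -2 stands.

Note where the cutoff bites: audit.gen is checked, finds nothing changed, and keeps its cache.

The edit dirties: alpha.gen, amber.gen, audit.gen, deps.gen, east.gen, export.gen, gamma.gen, kernel.gen, link.gen, north.gen, south.gen, utils.gen.
2 target commands run: gamma.gen, south.gen.
Cache hits after checking: alpha.gen, amber.gen, audit.gen, deps.gen, east.gen, export.gen, kernel.gen, link.gen, north.gen, utils.gen.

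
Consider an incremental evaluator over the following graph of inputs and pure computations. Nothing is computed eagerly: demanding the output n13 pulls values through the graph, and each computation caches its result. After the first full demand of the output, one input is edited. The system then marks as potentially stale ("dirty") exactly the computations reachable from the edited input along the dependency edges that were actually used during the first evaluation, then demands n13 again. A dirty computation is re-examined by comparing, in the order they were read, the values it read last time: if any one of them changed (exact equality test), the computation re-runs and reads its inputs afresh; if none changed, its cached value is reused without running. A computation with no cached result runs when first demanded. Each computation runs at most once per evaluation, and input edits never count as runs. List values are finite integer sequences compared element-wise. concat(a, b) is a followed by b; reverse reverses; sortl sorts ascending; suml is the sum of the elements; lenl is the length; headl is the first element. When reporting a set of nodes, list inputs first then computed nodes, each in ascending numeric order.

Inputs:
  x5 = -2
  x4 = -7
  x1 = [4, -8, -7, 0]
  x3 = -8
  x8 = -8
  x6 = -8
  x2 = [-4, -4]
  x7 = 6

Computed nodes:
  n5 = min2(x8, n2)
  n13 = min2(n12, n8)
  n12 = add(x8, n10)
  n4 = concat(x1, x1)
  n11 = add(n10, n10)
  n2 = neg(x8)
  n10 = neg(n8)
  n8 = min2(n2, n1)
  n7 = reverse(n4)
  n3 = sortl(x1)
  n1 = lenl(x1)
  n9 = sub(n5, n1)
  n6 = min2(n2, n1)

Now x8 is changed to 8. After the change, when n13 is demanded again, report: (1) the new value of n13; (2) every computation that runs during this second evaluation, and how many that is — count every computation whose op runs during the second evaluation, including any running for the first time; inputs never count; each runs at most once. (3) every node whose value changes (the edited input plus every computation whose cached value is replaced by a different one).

Initial pass — values computed on the first demand:
  n1 = lenl([4, -8, -7, 0]) = 4
  n2 = neg(-8) = 8
  n8 = min2(8, 4) = 4
  n10 = neg(4) = -4
  n12 = add(-8, -4) = -12
  n13 = min2(-12, 4) = -12

Second demand — change propagation:
  n2: re-runs because x8 -8->8; new result -8.
  n8: re-runs because n2 8->-8; new result -8.
  n10: re-runs because n8 4->-8; new result 8.
  n12: re-runs because x8 -8->8; n10 -4->8; new result 16.
  n13: re-runs because n12 -12->16; n8 4->-8; new result -8.

n13 now evaluates to -8.
Run set: n2, n8, n10, n12, n13 (5 run).
Changed values: x8, n2, n8, n10, n12, n13.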